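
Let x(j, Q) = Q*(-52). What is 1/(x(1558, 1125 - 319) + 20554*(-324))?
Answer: -1/6701408 ≈ -1.4922e-7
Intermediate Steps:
x(j, Q) = -52*Q
1/(x(1558, 1125 - 319) + 20554*(-324)) = 1/(-52*(1125 - 319) + 20554*(-324)) = 1/(-52*806 - 6659496) = 1/(-41912 - 6659496) = 1/(-6701408) = -1/6701408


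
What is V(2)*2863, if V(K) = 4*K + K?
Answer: 28630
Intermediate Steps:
V(K) = 5*K
V(2)*2863 = (5*2)*2863 = 10*2863 = 28630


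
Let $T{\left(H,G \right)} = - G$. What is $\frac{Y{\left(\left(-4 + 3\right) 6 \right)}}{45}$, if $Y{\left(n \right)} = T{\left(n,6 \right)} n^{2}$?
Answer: $- \frac{24}{5} \approx -4.8$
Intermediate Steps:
$Y{\left(n \right)} = - 6 n^{2}$ ($Y{\left(n \right)} = \left(-1\right) 6 n^{2} = - 6 n^{2}$)
$\frac{Y{\left(\left(-4 + 3\right) 6 \right)}}{45} = \frac{\left(-6\right) \left(\left(-4 + 3\right) 6\right)^{2}}{45} = \frac{\left(-6\right) \left(\left(-1\right) 6\right)^{2}}{45} = \frac{\left(-6\right) \left(-6\right)^{2}}{45} = \frac{\left(-6\right) 36}{45} = \frac{1}{45} \left(-216\right) = - \frac{24}{5}$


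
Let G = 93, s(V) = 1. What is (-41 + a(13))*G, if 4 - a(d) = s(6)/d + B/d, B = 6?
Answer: -45384/13 ≈ -3491.1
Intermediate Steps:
a(d) = 4 - 7/d (a(d) = 4 - (1/d + 6/d) = 4 - 7/d)
(-41 + a(13))*G = (-41 + (4 - 7/13))*93 = (-41 + 45/13)*93 = -488/13*93 = -45384/13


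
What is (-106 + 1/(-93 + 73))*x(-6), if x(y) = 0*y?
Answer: 0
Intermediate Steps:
x(y) = 0
(-106 + 1/(-93 + 73))*x(-6) = (-106 + 1/(-93 + 73))*0 = (-106 + 1/(-20))*0 = (-106 - 1/20)*0 = -2121/20*0 = 0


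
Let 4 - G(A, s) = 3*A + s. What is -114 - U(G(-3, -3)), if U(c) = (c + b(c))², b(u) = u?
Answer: -1138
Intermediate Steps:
G(A, s) = 4 - s - 3*A (G(A, s) = 4 - (3*A + s) = 4 - (s + 3*A) = 4 + (-s - 3*A) = 4 - s - 3*A)
U(c) = 4*c² (U(c) = (c + c)² = (2*c)² = 4*c²)
-114 - U(G(-3, -3)) = -114 - 4*(4 - 1*(-3) - 3*(-3))² = -114 - 4*(4 + 3 + 9)² = -114 - 4*16² = -114 - 4*256 = -114 - 1*1024 = -114 - 1024 = -1138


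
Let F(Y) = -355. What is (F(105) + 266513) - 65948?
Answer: 200210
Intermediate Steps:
(F(105) + 266513) - 65948 = (-355 + 266513) - 65948 = 266158 - 65948 = 200210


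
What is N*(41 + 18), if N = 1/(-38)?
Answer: -59/38 ≈ -1.5526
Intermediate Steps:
N = -1/38 ≈ -0.026316
N*(41 + 18) = -(41 + 18)/38 = -1/38*59 = -59/38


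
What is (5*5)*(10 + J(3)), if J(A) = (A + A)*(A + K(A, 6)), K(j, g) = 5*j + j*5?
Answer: 5200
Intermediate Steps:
K(j, g) = 10*j (K(j, g) = 5*j + 5*j = 10*j)
J(A) = 22*A² (J(A) = (A + A)*(A + 10*A) = (2*A)*(11*A) = 22*A²)
(5*5)*(10 + J(3)) = (5*5)*(10 + 22*3²) = 25*(10 + 22*9) = 25*(10 + 198) = 25*208 = 5200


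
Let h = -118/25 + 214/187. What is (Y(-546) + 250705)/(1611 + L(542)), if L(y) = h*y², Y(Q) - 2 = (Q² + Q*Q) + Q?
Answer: -1318962425/1634342533 ≈ -0.80703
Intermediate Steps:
Y(Q) = 2 + Q + 2*Q² (Y(Q) = 2 + ((Q² + Q*Q) + Q) = 2 + ((Q² + Q²) + Q) = 2 + (2*Q² + Q) = 2 + (Q + 2*Q²) = 2 + Q + 2*Q²)
h = -16716/4675 (h = -118*1/25 + 214*(1/187) = -118/25 + 214/187 = -16716/4675 ≈ -3.5756)
L(y) = -16716*y²/4675
(Y(-546) + 250705)/(1611 + L(542)) = ((2 - 546 + 2*(-546)²) + 250705)/(1611 - 16716/4675*542²) = ((2 - 546 + 2*298116) + 250705)/(1611 - 16716/4675*293764) = ((2 - 546 + 596232) + 250705)/(1611 - 4910559024/4675) = (595688 + 250705)/(-4903027599/4675) = 846393*(-4675/4903027599) = -1318962425/1634342533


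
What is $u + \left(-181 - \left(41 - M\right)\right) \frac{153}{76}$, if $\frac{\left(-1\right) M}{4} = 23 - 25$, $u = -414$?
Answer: $- \frac{32103}{38} \approx -844.82$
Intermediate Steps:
$M = 8$ ($M = - 4 \left(23 - 25\right) = \left(-4\right) \left(-2\right) = 8$)
$u + \left(-181 - \left(41 - M\right)\right) \frac{153}{76} = -414 + \left(-181 - \left(41 - 8\right)\right) \frac{153}{76} = -414 + \left(-181 - \left(41 - 8\right)\right) 153 \cdot \frac{1}{76} = -414 + \left(-181 - 33\right) \frac{153}{76} = -414 - \frac{16371}{38} = - \frac{32103}{38}$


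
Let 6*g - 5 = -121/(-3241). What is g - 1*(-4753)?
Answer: 15407194/3241 ≈ 4753.8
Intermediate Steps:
g = 2721/3241 (g = ⅚ + (-121/(-3241))/6 = ⅚ + (-121*(-1/3241))/6 = ⅚ + (⅙)*(121/3241) = ⅚ + 121/19446 = 2721/3241 ≈ 0.83956)
g - 1*(-4753) = 2721/3241 - 1*(-4753) = 2721/3241 + 4753 = 15407194/3241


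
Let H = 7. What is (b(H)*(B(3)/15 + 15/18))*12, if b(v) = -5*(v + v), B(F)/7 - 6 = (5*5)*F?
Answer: -32452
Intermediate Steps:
B(F) = 42 + 175*F (B(F) = 42 + 7*((5*5)*F) = 42 + 7*(25*F) = 42 + 175*F)
b(v) = -10*v
(b(H)*(B(3)/15 + 15/18))*12 = ((-10*7)*((42 + 175*3)/15 + 15/18))*12 = -70*((42 + 525)*(1/15) + 15*(1/18))*12 = -70*(567*(1/15) + 5/6)*12 = -70*(189/5 + 5/6)*12 = -70*1159/30*12 = -8113/3*12 = -32452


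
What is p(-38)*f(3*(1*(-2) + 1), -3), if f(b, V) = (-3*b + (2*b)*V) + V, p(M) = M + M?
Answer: -1824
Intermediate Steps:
p(M) = 2*M
f(b, V) = V - 3*b + 2*V*b (f(b, V) = (-3*b + 2*V*b) + V = V - 3*b + 2*V*b)
p(-38)*f(3*(1*(-2) + 1), -3) = (2*(-38))*(-3 - 9*(1*(-2) + 1) + 2*(-3)*(3*(1*(-2) + 1))) = -76*(-3 - 9*(-2 + 1) + 2*(-3)*(3*(-2 + 1))) = -76*(-3 - 9*(-1) + 2*(-3)*(3*(-1))) = -76*(-3 - 3*(-3) + 2*(-3)*(-3)) = -76*(-3 + 9 + 18) = -76*24 = -1824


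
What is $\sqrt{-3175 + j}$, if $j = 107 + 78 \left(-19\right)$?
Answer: $5 i \sqrt{182} \approx 67.454 i$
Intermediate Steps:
$j = -1375$ ($j = 107 - 1482 = -1375$)
$\sqrt{-3175 + j} = \sqrt{-3175 - 1375} = \sqrt{-4550} = 5 i \sqrt{182}$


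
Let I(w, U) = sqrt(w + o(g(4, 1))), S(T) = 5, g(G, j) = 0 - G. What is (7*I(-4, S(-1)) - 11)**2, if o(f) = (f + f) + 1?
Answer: (11 - 7*I*sqrt(11))**2 ≈ -418.0 - 510.76*I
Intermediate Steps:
g(G, j) = -G
o(f) = 1 + 2*f (o(f) = 2*f + 1 = 1 + 2*f)
I(w, U) = sqrt(-7 + w) (I(w, U) = sqrt(w + (1 + 2*(-1*4))) = sqrt(w + (1 + 2*(-4))) = sqrt(w + (1 - 8)) = sqrt(w - 7) = sqrt(-7 + w))
(7*I(-4, S(-1)) - 11)**2 = (7*sqrt(-7 - 4) - 11)**2 = (7*sqrt(-11) - 11)**2 = (7*(I*sqrt(11)) - 11)**2 = (7*I*sqrt(11) - 11)**2 = (-11 + 7*I*sqrt(11))**2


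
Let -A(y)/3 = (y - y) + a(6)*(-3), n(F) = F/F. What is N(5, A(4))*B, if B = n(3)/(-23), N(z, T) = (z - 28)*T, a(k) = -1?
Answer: -9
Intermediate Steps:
n(F) = 1
A(y) = -9 (A(y) = -3*((y - y) - 1*(-3)) = -3*(0 + 3) = -3*3 = -9)
N(z, T) = T*(-28 + z) (N(z, T) = (-28 + z)*T = T*(-28 + z))
B = -1/23 (B = 1/(-23) = 1*(-1/23) = -1/23 ≈ -0.043478)
N(5, A(4))*B = -9*(-28 + 5)*(-1/23) = -9*(-23)*(-1/23) = 207*(-1/23) = -9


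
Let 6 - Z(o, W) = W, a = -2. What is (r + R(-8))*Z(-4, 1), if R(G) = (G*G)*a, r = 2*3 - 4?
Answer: -630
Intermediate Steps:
r = 2 (r = 6 - 4 = 2)
Z(o, W) = 6 - W
R(G) = -2*G² (R(G) = (G*G)*(-2) = G²*(-2) = -2*G²)
(r + R(-8))*Z(-4, 1) = (2 - 2*(-8)²)*(6 - 1*1) = (2 - 2*64)*(6 - 1) = (2 - 128)*5 = -126*5 = -630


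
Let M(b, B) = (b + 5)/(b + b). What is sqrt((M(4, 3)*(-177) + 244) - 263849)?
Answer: I*sqrt(4220866)/4 ≈ 513.62*I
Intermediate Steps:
M(b, B) = (5 + b)/(2*b) (M(b, B) = (5 + b)/((2*b)) = (5 + b)*(1/(2*b)) = (5 + b)/(2*b))
sqrt((M(4, 3)*(-177) + 244) - 263849) = sqrt((((1/2)*(5 + 4)/4)*(-177) + 244) - 263849) = sqrt((((1/2)*(1/4)*9)*(-177) + 244) - 263849) = sqrt(((9/8)*(-177) + 244) - 263849) = sqrt((-1593/8 + 244) - 263849) = sqrt(359/8 - 263849) = sqrt(-2110433/8) = I*sqrt(4220866)/4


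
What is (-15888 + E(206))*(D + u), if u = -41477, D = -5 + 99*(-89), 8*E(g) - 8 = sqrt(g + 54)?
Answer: 799004891 - 50293*sqrt(65)/4 ≈ 7.9890e+8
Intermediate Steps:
E(g) = 1 + sqrt(54 + g)/8 (E(g) = 1 + sqrt(g + 54)/8 = 1 + sqrt(54 + g)/8)
D = -8816 (D = -5 - 8811 = -8816)
(-15888 + E(206))*(D + u) = (-15888 + (1 + sqrt(54 + 206)/8))*(-8816 - 41477) = (-15888 + (1 + sqrt(260)/8))*(-50293) = (-15888 + (1 + (2*sqrt(65))/8))*(-50293) = (-15888 + (1 + sqrt(65)/4))*(-50293) = (-15887 + sqrt(65)/4)*(-50293) = 799004891 - 50293*sqrt(65)/4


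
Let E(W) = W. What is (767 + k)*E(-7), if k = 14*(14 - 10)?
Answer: -5761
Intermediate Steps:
k = 56 (k = 14*4 = 56)
(767 + k)*E(-7) = (767 + 56)*(-7) = 823*(-7) = -5761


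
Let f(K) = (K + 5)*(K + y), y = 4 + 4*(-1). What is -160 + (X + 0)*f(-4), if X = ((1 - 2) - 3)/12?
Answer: -476/3 ≈ -158.67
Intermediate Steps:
y = 0 (y = 4 - 4 = 0)
f(K) = K*(5 + K) (f(K) = (K + 5)*(K + 0) = (5 + K)*K = K*(5 + K))
X = -⅓ (X = (-1 - 3)*(1/12) = -4*1/12 = -⅓ ≈ -0.33333)
-160 + (X + 0)*f(-4) = -160 + (-⅓ + 0)*(-4*(5 - 4)) = -160 - (-4)/3 = -160 - ⅓*(-4) = -160 + 4/3 = -476/3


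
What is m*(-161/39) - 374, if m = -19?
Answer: -11527/39 ≈ -295.56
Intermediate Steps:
m*(-161/39) - 374 = -(-3059)/39 - 374 = -19*(-161/39) - 374 = 3059/39 - 374 = -11527/39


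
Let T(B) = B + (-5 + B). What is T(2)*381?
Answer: -381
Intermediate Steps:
T(B) = -5 + 2*B
T(2)*381 = (-5 + 2*2)*381 = (-5 + 4)*381 = -1*381 = -381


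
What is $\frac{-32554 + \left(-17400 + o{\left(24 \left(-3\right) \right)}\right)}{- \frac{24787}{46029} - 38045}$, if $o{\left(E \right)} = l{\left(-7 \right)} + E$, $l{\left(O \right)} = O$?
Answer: $\frac{2302968957}{1751198092} \approx 1.3151$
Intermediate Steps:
$o{\left(E \right)} = -7 + E$
$\frac{-32554 + \left(-17400 + o{\left(24 \left(-3\right) \right)}\right)}{- \frac{24787}{46029} - 38045} = \frac{-32554 + \left(-17400 + \left(-7 + 24 \left(-3\right)\right)\right)}{- \frac{24787}{46029} - 38045} = \frac{-32554 - 17479}{\left(-24787\right) \frac{1}{46029} - 38045} = \frac{-32554 - 17479}{- \frac{24787}{46029} - 38045} = \frac{-32554 - 17479}{- \frac{1751198092}{46029}} = \left(-50033\right) \left(- \frac{46029}{1751198092}\right) = \frac{2302968957}{1751198092}$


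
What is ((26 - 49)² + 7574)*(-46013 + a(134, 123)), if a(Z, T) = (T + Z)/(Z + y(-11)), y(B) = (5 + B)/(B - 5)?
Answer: -400789929657/1075 ≈ -3.7283e+8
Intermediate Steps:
y(B) = (5 + B)/(-5 + B)
a(Z, T) = (T + Z)/(3/8 + Z) (a(Z, T) = (T + Z)/(Z + (5 - 11)/(-5 - 11)) = (T + Z)/(Z - 6/(-16)) = (T + Z)/(Z - 1/16*(-6)) = (T + Z)/(Z + 3/8) = (T + Z)/(3/8 + Z))
((26 - 49)² + 7574)*(-46013 + a(134, 123)) = ((26 - 49)² + 7574)*(-46013 + 8*(123 + 134)/(3 + 8*134)) = ((-23)² + 7574)*(-46013 + 8*257/(3 + 1072)) = (529 + 7574)*(-46013 + 8*257/1075) = 8103*(-46013 + 8*(1/1075)*257) = 8103*(-46013 + 2056/1075) = 8103*(-49461919/1075) = -400789929657/1075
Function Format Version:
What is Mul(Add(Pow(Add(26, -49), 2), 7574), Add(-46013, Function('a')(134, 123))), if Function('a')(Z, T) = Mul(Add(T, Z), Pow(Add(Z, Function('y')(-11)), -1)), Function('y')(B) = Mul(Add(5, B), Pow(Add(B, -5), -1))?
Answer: Rational(-400789929657, 1075) ≈ -3.7283e+8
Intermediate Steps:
Function('y')(B) = Mul(Pow(Add(-5, B), -1), Add(5, B)) (Function('y')(B) = Mul(Add(5, B), Pow(Add(-5, B), -1)) = Mul(Pow(Add(-5, B), -1), Add(5, B)))
Function('a')(Z, T) = Mul(Pow(Add(Rational(3, 8), Z), -1), Add(T, Z)) (Function('a')(Z, T) = Mul(Add(T, Z), Pow(Add(Z, Mul(Pow(Add(-5, -11), -1), Add(5, -11))), -1)) = Mul(Add(T, Z), Pow(Add(Z, Mul(Pow(-16, -1), -6)), -1)) = Mul(Add(T, Z), Pow(Add(Z, Mul(Rational(-1, 16), -6)), -1)) = Mul(Add(T, Z), Pow(Add(Z, Rational(3, 8)), -1)) = Mul(Add(T, Z), Pow(Add(Rational(3, 8), Z), -1)) = Mul(Pow(Add(Rational(3, 8), Z), -1), Add(T, Z)))
Mul(Add(Pow(Add(26, -49), 2), 7574), Add(-46013, Function('a')(134, 123))) = Mul(Add(Pow(Add(26, -49), 2), 7574), Add(-46013, Mul(8, Pow(Add(3, Mul(8, 134)), -1), Add(123, 134)))) = Mul(Add(Pow(-23, 2), 7574), Add(-46013, Mul(8, Pow(Add(3, 1072), -1), 257))) = Mul(Add(529, 7574), Add(-46013, Mul(8, Pow(1075, -1), 257))) = Mul(8103, Add(-46013, Mul(8, Rational(1, 1075), 257))) = Mul(8103, Add(-46013, Rational(2056, 1075))) = Mul(8103, Rational(-49461919, 1075)) = Rational(-400789929657, 1075)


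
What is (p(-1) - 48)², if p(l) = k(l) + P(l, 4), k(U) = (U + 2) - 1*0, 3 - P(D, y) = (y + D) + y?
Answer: 2601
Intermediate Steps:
P(D, y) = 3 - D - 2*y (P(D, y) = 3 - ((y + D) + y) = 3 - ((D + y) + y) = 3 - (D + 2*y) = 3 + (-D - 2*y) = 3 - D - 2*y)
k(U) = 2 + U (k(U) = (2 + U) + 0 = 2 + U)
p(l) = -3 (p(l) = (2 + l) + (3 - l - 2*4) = (2 + l) + (3 - l - 8) = (2 + l) + (-5 - l) = -3)
(p(-1) - 48)² = (-3 - 48)² = (-51)² = 2601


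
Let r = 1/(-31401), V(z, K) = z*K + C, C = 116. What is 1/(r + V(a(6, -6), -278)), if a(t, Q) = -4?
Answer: 31401/38560427 ≈ 0.00081433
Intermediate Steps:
V(z, K) = 116 + K*z (V(z, K) = z*K + 116 = K*z + 116 = 116 + K*z)
r = -1/31401 ≈ -3.1846e-5
1/(r + V(a(6, -6), -278)) = 1/(-1/31401 + (116 - 278*(-4))) = 1/(-1/31401 + (116 + 1112)) = 1/(-1/31401 + 1228) = 1/(38560427/31401) = 31401/38560427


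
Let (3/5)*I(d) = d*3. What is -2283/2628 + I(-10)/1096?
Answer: -27433/30003 ≈ -0.91434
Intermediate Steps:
I(d) = 5*d (I(d) = 5*(d*3)/3 = 5*(3*d)/3 = 5*d)
-2283/2628 + I(-10)/1096 = -2283/2628 + (5*(-10))/1096 = -2283*1/2628 - 50*1/1096 = -761/876 - 25/548 = -27433/30003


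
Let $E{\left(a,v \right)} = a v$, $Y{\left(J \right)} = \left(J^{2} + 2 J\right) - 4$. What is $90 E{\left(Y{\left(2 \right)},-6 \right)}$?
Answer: $-2160$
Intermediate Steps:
$Y{\left(J \right)} = -4 + J^{2} + 2 J$
$90 E{\left(Y{\left(2 \right)},-6 \right)} = 90 \left(-4 + 2^{2} + 2 \cdot 2\right) \left(-6\right) = 90 \left(-4 + 4 + 4\right) \left(-6\right) = 90 \cdot 4 \left(-6\right) = 90 \left(-24\right) = -2160$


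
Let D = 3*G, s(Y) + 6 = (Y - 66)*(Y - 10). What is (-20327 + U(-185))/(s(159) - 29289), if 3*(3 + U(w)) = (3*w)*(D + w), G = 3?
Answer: -6115/7719 ≈ -0.79220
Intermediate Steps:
s(Y) = -6 + (-66 + Y)*(-10 + Y) (s(Y) = -6 + (Y - 66)*(Y - 10) = -6 + (-66 + Y)*(-10 + Y))
D = 9 (D = 3*3 = 9)
U(w) = -3 + w*(9 + w) (U(w) = -3 + ((3*w)*(9 + w))/3 = -3 + (3*w*(9 + w))/3 = -3 + w*(9 + w))
(-20327 + U(-185))/(s(159) - 29289) = (-20327 + (-3 + (-185)² + 9*(-185)))/((654 + 159² - 76*159) - 29289) = (-20327 + (-3 + 34225 - 1665))/((654 + 25281 - 12084) - 29289) = (-20327 + 32557)/(13851 - 29289) = 12230/(-15438) = 12230*(-1/15438) = -6115/7719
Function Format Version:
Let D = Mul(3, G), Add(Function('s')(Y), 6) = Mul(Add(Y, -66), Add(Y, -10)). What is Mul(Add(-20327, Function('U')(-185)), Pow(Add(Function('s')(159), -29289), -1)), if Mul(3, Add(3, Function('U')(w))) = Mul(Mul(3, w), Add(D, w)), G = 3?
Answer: Rational(-6115, 7719) ≈ -0.79220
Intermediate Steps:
Function('s')(Y) = Add(-6, Mul(Add(-66, Y), Add(-10, Y))) (Function('s')(Y) = Add(-6, Mul(Add(Y, -66), Add(Y, -10))) = Add(-6, Mul(Add(-66, Y), Add(-10, Y))))
D = 9 (D = Mul(3, 3) = 9)
Function('U')(w) = Add(-3, Mul(w, Add(9, w))) (Function('U')(w) = Add(-3, Mul(Rational(1, 3), Mul(Mul(3, w), Add(9, w)))) = Add(-3, Mul(Rational(1, 3), Mul(3, w, Add(9, w)))) = Add(-3, Mul(w, Add(9, w))))
Mul(Add(-20327, Function('U')(-185)), Pow(Add(Function('s')(159), -29289), -1)) = Mul(Add(-20327, Add(-3, Pow(-185, 2), Mul(9, -185))), Pow(Add(Add(654, Pow(159, 2), Mul(-76, 159)), -29289), -1)) = Mul(Add(-20327, Add(-3, 34225, -1665)), Pow(Add(Add(654, 25281, -12084), -29289), -1)) = Mul(Add(-20327, 32557), Pow(Add(13851, -29289), -1)) = Mul(12230, Pow(-15438, -1)) = Mul(12230, Rational(-1, 15438)) = Rational(-6115, 7719)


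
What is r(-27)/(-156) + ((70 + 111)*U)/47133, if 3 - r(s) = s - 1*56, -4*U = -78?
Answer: -97301/204243 ≈ -0.47640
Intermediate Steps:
U = 39/2 (U = -¼*(-78) = 39/2 ≈ 19.500)
r(s) = 59 - s (r(s) = 3 - (s - 1*56) = 3 - (s - 56) = 3 - (-56 + s) = 3 + (56 - s) = 59 - s)
r(-27)/(-156) + ((70 + 111)*U)/47133 = (59 - 1*(-27))/(-156) + ((70 + 111)*(39/2))/47133 = (59 + 27)*(-1/156) + (181*(39/2))*(1/47133) = 86*(-1/156) + (7059/2)*(1/47133) = -43/78 + 2353/31422 = -97301/204243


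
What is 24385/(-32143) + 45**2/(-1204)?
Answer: -94449115/38700172 ≈ -2.4405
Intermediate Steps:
24385/(-32143) + 45**2/(-1204) = 24385*(-1/32143) + 2025*(-1/1204) = -24385/32143 - 2025/1204 = -94449115/38700172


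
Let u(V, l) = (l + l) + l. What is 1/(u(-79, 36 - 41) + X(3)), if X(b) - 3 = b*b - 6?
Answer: -⅑ ≈ -0.11111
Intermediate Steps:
u(V, l) = 3*l (u(V, l) = 2*l + l = 3*l)
X(b) = -3 + b² (X(b) = 3 + (b*b - 6) = 3 + (b² - 6) = 3 + (-6 + b²) = -3 + b²)
1/(u(-79, 36 - 41) + X(3)) = 1/(3*(36 - 41) + (-3 + 3²)) = 1/(3*(-5) + (-3 + 9)) = 1/(-15 + 6) = 1/(-9) = -⅑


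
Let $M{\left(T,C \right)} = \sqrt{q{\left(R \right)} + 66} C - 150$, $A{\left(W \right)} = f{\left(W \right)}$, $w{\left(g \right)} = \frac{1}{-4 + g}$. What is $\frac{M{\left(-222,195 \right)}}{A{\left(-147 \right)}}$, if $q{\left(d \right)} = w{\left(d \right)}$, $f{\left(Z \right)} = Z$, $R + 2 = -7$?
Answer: $\frac{50}{49} - \frac{5 \sqrt{11141}}{49} \approx -9.7501$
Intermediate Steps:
$R = -9$ ($R = -2 - 7 = -9$)
$A{\left(W \right)} = W$
$q{\left(d \right)} = \frac{1}{-4 + d}$
$M{\left(T,C \right)} = -150 + \frac{C \sqrt{11141}}{13}$ ($M{\left(T,C \right)} = \sqrt{\frac{1}{-4 - 9} + 66} C - 150 = \sqrt{\frac{1}{-13} + 66} C - 150 = \sqrt{- \frac{1}{13} + 66} C - 150 = \sqrt{\frac{857}{13}} C - 150 = \frac{\sqrt{11141}}{13} C - 150 = \frac{C \sqrt{11141}}{13} - 150 = -150 + \frac{C \sqrt{11141}}{13}$)
$\frac{M{\left(-222,195 \right)}}{A{\left(-147 \right)}} = \frac{-150 + \frac{1}{13} \cdot 195 \sqrt{11141}}{-147} = \left(-150 + 15 \sqrt{11141}\right) \left(- \frac{1}{147}\right) = \frac{50}{49} - \frac{5 \sqrt{11141}}{49}$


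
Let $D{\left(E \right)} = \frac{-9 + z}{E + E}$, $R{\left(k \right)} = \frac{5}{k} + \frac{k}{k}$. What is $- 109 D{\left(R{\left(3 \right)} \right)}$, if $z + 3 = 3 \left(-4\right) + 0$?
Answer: $\frac{981}{2} \approx 490.5$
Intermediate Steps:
$z = -15$ ($z = -3 + \left(3 \left(-4\right) + 0\right) = -3 + \left(-12 + 0\right) = -3 - 12 = -15$)
$R{\left(k \right)} = 1 + \frac{5}{k}$ ($R{\left(k \right)} = \frac{5}{k} + 1 = 1 + \frac{5}{k}$)
$D{\left(E \right)} = - \frac{12}{E}$ ($D{\left(E \right)} = \frac{-9 - 15}{E + E} = - \frac{24}{2 E} = - 24 \frac{1}{2 E} = - \frac{12}{E}$)
$- 109 D{\left(R{\left(3 \right)} \right)} = - 109 \left(- \frac{12}{\frac{1}{3} \left(5 + 3\right)}\right) = - 109 \left(- \frac{12}{\frac{1}{3} \cdot 8}\right) = - 109 \left(- \frac{12}{\frac{8}{3}}\right) = - 109 \left(\left(-12\right) \frac{3}{8}\right) = \left(-109\right) \left(- \frac{9}{2}\right) = \frac{981}{2}$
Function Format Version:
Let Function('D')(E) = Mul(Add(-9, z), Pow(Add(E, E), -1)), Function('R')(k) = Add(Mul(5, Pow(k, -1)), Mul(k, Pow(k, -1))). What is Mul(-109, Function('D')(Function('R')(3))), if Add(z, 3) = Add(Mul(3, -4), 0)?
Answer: Rational(981, 2) ≈ 490.50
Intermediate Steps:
z = -15 (z = Add(-3, Add(Mul(3, -4), 0)) = Add(-3, Add(-12, 0)) = Add(-3, -12) = -15)
Function('R')(k) = Add(1, Mul(5, Pow(k, -1))) (Function('R')(k) = Add(Mul(5, Pow(k, -1)), 1) = Add(1, Mul(5, Pow(k, -1))))
Function('D')(E) = Mul(-12, Pow(E, -1)) (Function('D')(E) = Mul(Add(-9, -15), Pow(Add(E, E), -1)) = Mul(-24, Pow(Mul(2, E), -1)) = Mul(-24, Mul(Rational(1, 2), Pow(E, -1))) = Mul(-12, Pow(E, -1)))
Mul(-109, Function('D')(Function('R')(3))) = Mul(-109, Mul(-12, Pow(Mul(Pow(3, -1), Add(5, 3)), -1))) = Mul(-109, Mul(-12, Pow(Mul(Rational(1, 3), 8), -1))) = Mul(-109, Mul(-12, Pow(Rational(8, 3), -1))) = Mul(-109, Mul(-12, Rational(3, 8))) = Mul(-109, Rational(-9, 2)) = Rational(981, 2)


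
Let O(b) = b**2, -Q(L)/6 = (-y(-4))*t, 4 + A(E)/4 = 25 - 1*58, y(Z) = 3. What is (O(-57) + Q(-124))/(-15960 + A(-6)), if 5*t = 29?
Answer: -16767/80540 ≈ -0.20818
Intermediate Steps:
A(E) = -148 (A(E) = -16 + 4*(25 - 1*58) = -16 + 4*(25 - 58) = -16 + 4*(-33) = -16 - 132 = -148)
t = 29/5 (t = (1/5)*29 = 29/5 ≈ 5.8000)
Q(L) = 522/5 (Q(L) = -6*(-1*3)*29/5 = -(-18)*29/5 = -6*(-87/5) = 522/5)
(O(-57) + Q(-124))/(-15960 + A(-6)) = ((-57)**2 + 522/5)/(-15960 - 148) = (3249 + 522/5)/(-16108) = (16767/5)*(-1/16108) = -16767/80540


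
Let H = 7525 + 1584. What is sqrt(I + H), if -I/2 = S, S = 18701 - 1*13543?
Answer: I*sqrt(1207) ≈ 34.742*I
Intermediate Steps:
H = 9109
S = 5158 (S = 18701 - 13543 = 5158)
I = -10316 (I = -2*5158 = -10316)
sqrt(I + H) = sqrt(-10316 + 9109) = sqrt(-1207) = I*sqrt(1207)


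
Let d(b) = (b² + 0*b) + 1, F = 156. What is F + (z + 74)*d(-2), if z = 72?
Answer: 886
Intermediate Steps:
d(b) = 1 + b² (d(b) = (b² + 0) + 1 = b² + 1 = 1 + b²)
F + (z + 74)*d(-2) = 156 + (72 + 74)*(1 + (-2)²) = 156 + 146*(1 + 4) = 156 + 146*5 = 156 + 730 = 886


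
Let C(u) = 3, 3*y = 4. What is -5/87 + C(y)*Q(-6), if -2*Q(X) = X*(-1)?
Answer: -788/87 ≈ -9.0575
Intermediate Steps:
y = 4/3 (y = (⅓)*4 = 4/3 ≈ 1.3333)
Q(X) = X/2 (Q(X) = -X*(-1)/2 = -(-1)*X/2 = X/2)
-5/87 + C(y)*Q(-6) = -5/87 + 3*((½)*(-6)) = -5*1/87 + 3*(-3) = -5/87 - 9 = -788/87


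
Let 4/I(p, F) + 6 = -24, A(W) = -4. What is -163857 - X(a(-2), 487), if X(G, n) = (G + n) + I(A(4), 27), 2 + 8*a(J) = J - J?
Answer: -9860617/60 ≈ -1.6434e+5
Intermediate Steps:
a(J) = -¼ (a(J) = -¼ + (J - J)/8 = -¼ + (⅛)*0 = -¼ + 0 = -¼)
I(p, F) = -2/15 (I(p, F) = 4/(-6 - 24) = 4/(-30) = 4*(-1/30) = -2/15)
X(G, n) = -2/15 + G + n (X(G, n) = (G + n) - 2/15 = -2/15 + G + n)
-163857 - X(a(-2), 487) = -163857 - (-2/15 - ¼ + 487) = -163857 - 1*29197/60 = -163857 - 29197/60 = -9860617/60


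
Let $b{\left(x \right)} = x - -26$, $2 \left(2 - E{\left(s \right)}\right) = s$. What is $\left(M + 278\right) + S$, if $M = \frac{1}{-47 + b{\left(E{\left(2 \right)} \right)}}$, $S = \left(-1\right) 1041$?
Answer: $- \frac{15261}{20} \approx -763.05$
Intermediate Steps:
$E{\left(s \right)} = 2 - \frac{s}{2}$
$b{\left(x \right)} = 26 + x$ ($b{\left(x \right)} = x + 26 = 26 + x$)
$S = -1041$
$M = - \frac{1}{20}$ ($M = \frac{1}{-47 + \left(26 + \left(2 - 1\right)\right)} = \frac{1}{-47 + \left(26 + 1\right)} = \frac{1}{-47 + 27} = \frac{1}{-20} = - \frac{1}{20} \approx -0.05$)
$\left(M + 278\right) + S = \left(- \frac{1}{20} + 278\right) - 1041 = \frac{5559}{20} - 1041 = - \frac{15261}{20}$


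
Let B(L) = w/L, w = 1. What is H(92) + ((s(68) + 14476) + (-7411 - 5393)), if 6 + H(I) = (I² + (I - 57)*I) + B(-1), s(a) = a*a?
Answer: 17973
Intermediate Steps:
s(a) = a²
B(L) = 1/L
H(I) = -7 + I² + I*(-57 + I) (H(I) = -6 + ((I² + (I - 57)*I) + 1/(-1)) = -6 + ((I² + (-57 + I)*I) - 1) = -6 + ((I² + I*(-57 + I)) - 1) = -6 + (-1 + I² + I*(-57 + I)) = -7 + I² + I*(-57 + I))
H(92) + ((s(68) + 14476) + (-7411 - 5393)) = (-7 - 57*92 + 2*92²) + ((68² + 14476) + (-7411 - 5393)) = (-7 - 5244 + 2*8464) + ((4624 + 14476) - 12804) = (-7 - 5244 + 16928) + (19100 - 12804) = 11677 + 6296 = 17973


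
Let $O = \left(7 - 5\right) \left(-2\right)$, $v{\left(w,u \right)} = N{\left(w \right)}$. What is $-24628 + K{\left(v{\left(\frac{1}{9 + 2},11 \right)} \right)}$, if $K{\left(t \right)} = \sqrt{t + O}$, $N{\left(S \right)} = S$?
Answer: $-24628 + \frac{i \sqrt{473}}{11} \approx -24628.0 + 1.9771 i$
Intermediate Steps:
$v{\left(w,u \right)} = w$
$O = -4$ ($O = 2 \left(-2\right) = -4$)
$K{\left(t \right)} = \sqrt{-4 + t}$ ($K{\left(t \right)} = \sqrt{t - 4} = \sqrt{-4 + t}$)
$-24628 + K{\left(v{\left(\frac{1}{9 + 2},11 \right)} \right)} = -24628 + \sqrt{-4 + \frac{1}{9 + 2}} = -24628 + \sqrt{-4 + \frac{1}{11}} = -24628 + \sqrt{- \frac{43}{11}} = -24628 + \frac{i \sqrt{473}}{11}$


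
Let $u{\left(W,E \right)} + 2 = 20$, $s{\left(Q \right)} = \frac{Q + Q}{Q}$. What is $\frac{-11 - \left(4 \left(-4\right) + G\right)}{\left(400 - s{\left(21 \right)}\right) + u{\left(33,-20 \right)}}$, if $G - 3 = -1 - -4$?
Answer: $- \frac{1}{416} \approx -0.0024038$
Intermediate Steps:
$s{\left(Q \right)} = 2$ ($s{\left(Q \right)} = \frac{2 Q}{Q} = 2$)
$G = 6$ ($G = 3 - -3 = 3 + \left(-1 + 4\right) = 3 + 3 = 6$)
$u{\left(W,E \right)} = 18$ ($u{\left(W,E \right)} = -2 + 20 = 18$)
$\frac{-11 - \left(4 \left(-4\right) + G\right)}{\left(400 - s{\left(21 \right)}\right) + u{\left(33,-20 \right)}} = \frac{-11 - \left(4 \left(-4\right) + 6\right)}{\left(400 - 2\right) + 18} = \frac{-11 - \left(-16 + 6\right)}{\left(400 - 2\right) + 18} = \frac{-11 - -10}{398 + 18} = \frac{-11 + 10}{416} = \left(-1\right) \frac{1}{416} = - \frac{1}{416}$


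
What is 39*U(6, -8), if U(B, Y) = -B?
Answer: -234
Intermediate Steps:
39*U(6, -8) = 39*(-1*6) = 39*(-6) = -234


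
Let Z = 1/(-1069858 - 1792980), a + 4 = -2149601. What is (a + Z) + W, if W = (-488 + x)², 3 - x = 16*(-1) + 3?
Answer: -5516176377999/2862838 ≈ -1.9268e+6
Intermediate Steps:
a = -2149605 (a = -4 - 2149601 = -2149605)
x = 16 (x = 3 - (16*(-1) + 3) = 3 - (-16 + 3) = 3 - 1*(-13) = 3 + 13 = 16)
W = 222784 (W = (-488 + 16)² = (-472)² = 222784)
Z = -1/2862838 (Z = 1/(-2862838) = -1/2862838 ≈ -3.4930e-7)
(a + Z) + W = (-2149605 - 1/2862838) + 222784 = -6153970878991/2862838 + 222784 = -5516176377999/2862838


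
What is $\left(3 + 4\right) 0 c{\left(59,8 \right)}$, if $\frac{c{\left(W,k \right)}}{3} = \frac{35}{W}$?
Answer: $0$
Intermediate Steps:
$c{\left(W,k \right)} = \frac{105}{W}$ ($c{\left(W,k \right)} = 3 \frac{35}{W} = \frac{105}{W}$)
$\left(3 + 4\right) 0 c{\left(59,8 \right)} = \left(3 + 4\right) 0 \cdot \frac{105}{59} = 7 \cdot 0 \cdot 105 \cdot \frac{1}{59} = 0 \cdot \frac{105}{59} = 0$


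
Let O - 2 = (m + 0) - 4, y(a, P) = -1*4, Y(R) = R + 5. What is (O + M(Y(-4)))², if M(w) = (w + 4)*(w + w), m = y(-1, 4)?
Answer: 16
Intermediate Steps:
Y(R) = 5 + R
y(a, P) = -4
m = -4
M(w) = 2*w*(4 + w) (M(w) = (4 + w)*(2*w) = 2*w*(4 + w))
O = -6 (O = 2 + ((-4 + 0) - 4) = 2 + (-4 - 4) = 2 - 8 = -6)
(O + M(Y(-4)))² = (-6 + 2*(5 - 4)*(4 + (5 - 4)))² = (-6 + 2*1*(4 + 1))² = (-6 + 2*1*5)² = (-6 + 10)² = 4² = 16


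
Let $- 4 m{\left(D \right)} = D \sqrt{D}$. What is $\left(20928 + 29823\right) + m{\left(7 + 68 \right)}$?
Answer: $50751 - \frac{375 \sqrt{3}}{4} \approx 50589.0$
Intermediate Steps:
$m{\left(D \right)} = - \frac{D^{\frac{3}{2}}}{4}$ ($m{\left(D \right)} = - \frac{D \sqrt{D}}{4} = - \frac{D^{\frac{3}{2}}}{4}$)
$\left(20928 + 29823\right) + m{\left(7 + 68 \right)} = \left(20928 + 29823\right) - \frac{\left(7 + 68\right)^{\frac{3}{2}}}{4} = 50751 - \frac{75^{\frac{3}{2}}}{4} = 50751 - \frac{375 \sqrt{3}}{4}$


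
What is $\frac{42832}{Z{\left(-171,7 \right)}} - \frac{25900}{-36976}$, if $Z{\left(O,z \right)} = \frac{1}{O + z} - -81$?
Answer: $\frac{65020004737}{122788052} \approx 529.53$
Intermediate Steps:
$Z{\left(O,z \right)} = 81 + \frac{1}{O + z}$ ($Z{\left(O,z \right)} = \frac{1}{O + z} + 81 = 81 + \frac{1}{O + z}$)
$\frac{42832}{Z{\left(-171,7 \right)}} - \frac{25900}{-36976} = \frac{42832}{\frac{1}{-171 + 7} \left(1 + 81 \left(-171\right) + 81 \cdot 7\right)} - \frac{25900}{-36976} = \frac{42832}{\frac{1}{-164} \left(1 - 13851 + 567\right)} - - \frac{6475}{9244} = \frac{42832}{\left(- \frac{1}{164}\right) \left(-13283\right)} + \frac{6475}{9244} = \frac{42832}{\frac{13283}{164}} + \frac{6475}{9244} = 42832 \cdot \frac{164}{13283} + \frac{6475}{9244} = \frac{7024448}{13283} + \frac{6475}{9244} = \frac{65020004737}{122788052}$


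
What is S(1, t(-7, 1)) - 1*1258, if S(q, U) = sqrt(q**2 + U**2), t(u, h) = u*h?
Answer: -1258 + 5*sqrt(2) ≈ -1250.9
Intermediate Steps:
t(u, h) = h*u
S(q, U) = sqrt(U**2 + q**2)
S(1, t(-7, 1)) - 1*1258 = sqrt((1*(-7))**2 + 1**2) - 1*1258 = sqrt((-7)**2 + 1) - 1258 = sqrt(49 + 1) - 1258 = sqrt(50) - 1258 = 5*sqrt(2) - 1258 = -1258 + 5*sqrt(2)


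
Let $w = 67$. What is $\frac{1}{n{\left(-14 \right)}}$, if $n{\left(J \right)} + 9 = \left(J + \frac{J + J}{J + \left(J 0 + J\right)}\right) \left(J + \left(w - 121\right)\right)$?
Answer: $\frac{1}{875} \approx 0.0011429$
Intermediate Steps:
$n{\left(J \right)} = -9 + \left(1 + J\right) \left(-54 + J\right)$ ($n{\left(J \right)} = -9 + \left(J + \frac{J + J}{J + \left(J 0 + J\right)}\right) \left(J + \left(67 - 121\right)\right) = -9 + \left(J + \frac{2 J}{J + \left(0 + J\right)}\right) \left(J - 54\right) = -9 + \left(J + \frac{2 J}{J + J}\right) \left(-54 + J\right) = -9 + \left(J + \frac{2 J}{2 J}\right) \left(-54 + J\right) = -9 + \left(J + 2 J \frac{1}{2 J}\right) \left(-54 + J\right) = -9 + \left(J + 1\right) \left(-54 + J\right) = -9 + \left(1 + J\right) \left(-54 + J\right)$)
$\frac{1}{n{\left(-14 \right)}} = \frac{1}{-63 + \left(-14\right)^{2} - -742} = \frac{1}{-63 + 196 + 742} = \frac{1}{875}$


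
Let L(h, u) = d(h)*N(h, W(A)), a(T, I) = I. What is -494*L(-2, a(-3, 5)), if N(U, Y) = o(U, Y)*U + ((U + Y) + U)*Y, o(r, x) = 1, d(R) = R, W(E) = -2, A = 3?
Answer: 9880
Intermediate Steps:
N(U, Y) = U + Y*(Y + 2*U) (N(U, Y) = 1*U + ((U + Y) + U)*Y = U + (Y + 2*U)*Y = U + Y*(Y + 2*U))
L(h, u) = h*(4 - 3*h) (L(h, u) = h*(h + (-2)² + 2*h*(-2)) = h*(h + 4 - 4*h) = h*(4 - 3*h))
-494*L(-2, a(-3, 5)) = -(-988)*(4 - 3*(-2)) = -(-988)*(4 + 6) = -(-988)*10 = -494*(-20) = 9880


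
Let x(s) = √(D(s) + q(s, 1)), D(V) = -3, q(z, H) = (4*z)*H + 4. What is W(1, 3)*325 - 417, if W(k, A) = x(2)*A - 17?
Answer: -3017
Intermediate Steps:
q(z, H) = 4 + 4*H*z (q(z, H) = 4*H*z + 4 = 4 + 4*H*z)
x(s) = √(1 + 4*s) (x(s) = √(-3 + (4 + 4*1*s)) = √(-3 + (4 + 4*s)) = √(1 + 4*s))
W(k, A) = -17 + 3*A (W(k, A) = √(1 + 4*2)*A - 17 = √(1 + 8)*A - 17 = √9*A - 17 = 3*A - 17 = -17 + 3*A)
W(1, 3)*325 - 417 = (-17 + 3*3)*325 - 417 = (-17 + 9)*325 - 417 = -8*325 - 417 = -2600 - 417 = -3017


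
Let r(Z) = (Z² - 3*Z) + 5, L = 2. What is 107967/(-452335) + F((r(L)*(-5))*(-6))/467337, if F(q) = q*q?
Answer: -1199822061/5420330305 ≈ -0.22136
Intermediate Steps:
r(Z) = 5 + Z² - 3*Z
F(q) = q²
107967/(-452335) + F((r(L)*(-5))*(-6))/467337 = 107967/(-452335) + (((5 + 2² - 3*2)*(-5))*(-6))²/467337 = 107967*(-1/452335) + (((5 + 4 - 6)*(-5))*(-6))²*(1/467337) = -107967/452335 + ((3*(-5))*(-6))²*(1/467337) = -107967/452335 + (-15*(-6))²*(1/467337) = -107967/452335 + 90²*(1/467337) = -107967/452335 + 8100*(1/467337) = -107967/452335 + 2700/155779 = -1199822061/5420330305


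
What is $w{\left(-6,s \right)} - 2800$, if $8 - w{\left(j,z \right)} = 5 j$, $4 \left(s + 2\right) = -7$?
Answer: $-2762$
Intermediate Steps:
$s = - \frac{15}{4}$ ($s = -2 + \frac{1}{4} \left(-7\right) = -2 - \frac{7}{4} = - \frac{15}{4} \approx -3.75$)
$w{\left(j,z \right)} = 8 - 5 j$
$w{\left(-6,s \right)} - 2800 = \left(8 - -30\right) - 2800 = \left(8 + 30\right) - 2800 = 38 - 2800 = -2762$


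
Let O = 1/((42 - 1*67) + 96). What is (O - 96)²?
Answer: 46444225/5041 ≈ 9213.3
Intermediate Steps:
O = 1/71 (O = 1/((42 - 67) + 96) = 1/(-25 + 96) = 1/71 ≈ 0.014085)
(O - 96)² = (1/71 - 96)² = (-6815/71)² = 46444225/5041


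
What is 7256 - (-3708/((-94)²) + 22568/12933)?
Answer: 207258778411/28568997 ≈ 7254.7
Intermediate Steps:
7256 - (-3708/((-94)²) + 22568/12933) = 7256 - (-3708/8836 + 22568*(1/12933)) = 7256 - (-3708*1/8836 + 22568/12933) = 7256 - (-927/2209 + 22568/12933) = 7256 - 1*37863821/28568997 = 7256 - 37863821/28568997 = 207258778411/28568997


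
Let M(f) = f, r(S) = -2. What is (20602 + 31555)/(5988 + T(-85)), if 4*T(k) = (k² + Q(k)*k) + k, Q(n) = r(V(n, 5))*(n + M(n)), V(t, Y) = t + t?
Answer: 52157/548 ≈ 95.177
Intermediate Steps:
V(t, Y) = 2*t
Q(n) = -4*n (Q(n) = -2*(n + n) = -4*n)
T(k) = -3*k²/4 + k/4 (T(k) = ((k² + (-4*k)*k) + k)/4 = ((k² - 4*k²) + k)/4 = (-3*k² + k)/4 = (k - 3*k²)/4 = -3*k²/4 + k/4)
(20602 + 31555)/(5988 + T(-85)) = (20602 + 31555)/(5988 + (¼)*(-85)*(1 - 3*(-85))) = 52157/(5988 + (¼)*(-85)*(1 + 255)) = 52157/(5988 + (¼)*(-85)*256) = 52157/(5988 - 5440) = 52157/548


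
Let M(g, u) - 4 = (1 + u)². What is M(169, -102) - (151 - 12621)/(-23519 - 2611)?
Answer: 26664418/2613 ≈ 10205.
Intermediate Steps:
M(g, u) = 4 + (1 + u)²
M(169, -102) - (151 - 12621)/(-23519 - 2611) = (4 + (1 - 102)²) - (151 - 12621)/(-23519 - 2611) = (4 + (-101)²) - (-12470)/(-26130) = (4 + 10201) - (-12470)*(-1)/26130 = 10205 - 1*1247/2613 = 10205 - 1247/2613 = 26664418/2613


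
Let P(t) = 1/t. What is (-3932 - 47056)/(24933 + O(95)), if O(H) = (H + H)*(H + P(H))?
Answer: -50988/42985 ≈ -1.1862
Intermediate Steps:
O(H) = 2*H*(H + 1/H) (O(H) = (H + H)*(H + 1/H) = (2*H)*(H + 1/H) = 2*H*(H + 1/H))
(-3932 - 47056)/(24933 + O(95)) = (-3932 - 47056)/(24933 + (2 + 2*95²)) = -50988/(24933 + (2 + 2*9025)) = -50988/(24933 + (2 + 18050)) = -50988/(24933 + 18052) = -50988/42985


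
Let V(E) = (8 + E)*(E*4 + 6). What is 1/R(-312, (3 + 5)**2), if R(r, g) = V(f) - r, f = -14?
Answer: 1/612 ≈ 0.0016340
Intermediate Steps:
V(E) = (6 + 4*E)*(8 + E) (V(E) = (8 + E)*(4*E + 6) = (8 + E)*(6 + 4*E) = (6 + 4*E)*(8 + E))
R(r, g) = 300 - r (R(r, g) = (48 + 4*(-14)**2 + 38*(-14)) - r = (48 + 4*196 - 532) - r = (48 + 784 - 532) - r = 300 - r)
1/R(-312, (3 + 5)**2) = 1/(300 - 1*(-312)) = 1/(300 + 312) = 1/612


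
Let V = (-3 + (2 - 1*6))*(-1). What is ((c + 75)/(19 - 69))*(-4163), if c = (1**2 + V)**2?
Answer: 578657/50 ≈ 11573.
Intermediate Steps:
V = 7 (V = (-3 + (2 - 6))*(-1) = (-3 - 4)*(-1) = -7*(-1) = 7)
c = 64 (c = (1**2 + 7)**2 = (1 + 7)**2 = 8**2 = 64)
((c + 75)/(19 - 69))*(-4163) = ((64 + 75)/(19 - 69))*(-4163) = (139/(-50))*(-4163) = (139*(-1/50))*(-4163) = -139/50*(-4163) = 578657/50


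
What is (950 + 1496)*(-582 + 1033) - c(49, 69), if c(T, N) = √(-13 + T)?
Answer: 1103140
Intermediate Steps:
(950 + 1496)*(-582 + 1033) - c(49, 69) = (950 + 1496)*(-582 + 1033) - √(-13 + 49) = 2446*451 - √36 = 1103146 - 1*6 = 1103146 - 6 = 1103140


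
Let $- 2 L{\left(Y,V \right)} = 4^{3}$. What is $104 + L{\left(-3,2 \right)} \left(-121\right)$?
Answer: $3976$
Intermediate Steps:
$L{\left(Y,V \right)} = -32$ ($L{\left(Y,V \right)} = - \frac{4^{3}}{2} = \left(- \frac{1}{2}\right) 64 = -32$)
$104 + L{\left(-3,2 \right)} \left(-121\right) = 104 - -3872 = 104 + 3872 = 3976$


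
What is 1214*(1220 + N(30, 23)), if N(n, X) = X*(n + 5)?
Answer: 2458350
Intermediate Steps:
N(n, X) = X*(5 + n)
1214*(1220 + N(30, 23)) = 1214*(1220 + 23*(5 + 30)) = 1214*(1220 + 23*35) = 1214*(1220 + 805) = 1214*2025 = 2458350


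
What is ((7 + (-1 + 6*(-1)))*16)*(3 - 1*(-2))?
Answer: 0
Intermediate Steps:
((7 + (-1 + 6*(-1)))*16)*(3 - 1*(-2)) = ((7 + (-1 - 6))*16)*(3 + 2) = ((7 - 7)*16)*5 = (0*16)*5 = 0*5 = 0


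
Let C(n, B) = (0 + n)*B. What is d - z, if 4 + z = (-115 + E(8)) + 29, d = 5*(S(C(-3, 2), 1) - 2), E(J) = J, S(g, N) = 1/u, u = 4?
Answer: 293/4 ≈ 73.250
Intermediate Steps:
C(n, B) = B*n (C(n, B) = n*B = B*n)
S(g, N) = ¼ (S(g, N) = 1/4 = ¼)
d = -35/4 (d = 5*(¼ - 2) = 5*(-7/4) = -35/4 ≈ -8.7500)
z = -82 (z = -4 + ((-115 + 8) + 29) = -4 + (-107 + 29) = -4 - 78 = -82)
d - z = -35/4 - 1*(-82) = -35/4 + 82 = 293/4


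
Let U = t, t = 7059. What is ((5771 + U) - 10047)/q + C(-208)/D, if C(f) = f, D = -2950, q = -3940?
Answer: -739033/1162300 ≈ -0.63584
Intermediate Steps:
U = 7059
((5771 + U) - 10047)/q + C(-208)/D = ((5771 + 7059) - 10047)/(-3940) - 208/(-2950) = (12830 - 10047)*(-1/3940) - 208*(-1/2950) = 2783*(-1/3940) + 104/1475 = -2783/3940 + 104/1475 = -739033/1162300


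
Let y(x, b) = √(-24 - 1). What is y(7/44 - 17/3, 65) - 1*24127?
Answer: -24127 + 5*I ≈ -24127.0 + 5.0*I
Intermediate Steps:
y(x, b) = 5*I (y(x, b) = √(-25) = 5*I)
y(7/44 - 17/3, 65) - 1*24127 = 5*I - 1*24127 = 5*I - 24127 = -24127 + 5*I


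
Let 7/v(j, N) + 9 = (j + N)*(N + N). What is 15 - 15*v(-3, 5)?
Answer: 60/11 ≈ 5.4545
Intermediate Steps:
v(j, N) = 7/(-9 + 2*N*(N + j)) (v(j, N) = 7/(-9 + (j + N)*(N + N)) = 7/(-9 + (N + j)*(2*N)) = 7/(-9 + 2*N*(N + j)))
15 - 15*v(-3, 5) = 15 - 105/(-9 + 2*5² + 2*5*(-3)) = 15 - 105/(-9 + 2*25 - 30) = 15 - 105/(-9 + 50 - 30) = 15 - 105/11 = 60/11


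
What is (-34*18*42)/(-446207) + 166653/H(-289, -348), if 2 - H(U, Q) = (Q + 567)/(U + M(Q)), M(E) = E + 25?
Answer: 15169806338508/214625567 ≈ 70680.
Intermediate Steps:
M(E) = 25 + E
H(U, Q) = 2 - (567 + Q)/(25 + Q + U) (H(U, Q) = 2 - (Q + 567)/(U + (25 + Q)) = 2 - (567 + Q)/(25 + Q + U))
(-34*18*42)/(-446207) + 166653/H(-289, -348) = (-34*18*42)/(-446207) + 166653/(((-517 - 348 + 2*(-289))/(25 - 348 - 289))) = -612*42*(-1/446207) + 166653/(((-517 - 348 - 578)/(-612))) = -25704*(-1/446207) + 166653/((-1/612*(-1443))) = 25704/446207 + 166653/(481/204) = 25704/446207 + 166653*(204/481) = 25704/446207 + 33997212/481 = 15169806338508/214625567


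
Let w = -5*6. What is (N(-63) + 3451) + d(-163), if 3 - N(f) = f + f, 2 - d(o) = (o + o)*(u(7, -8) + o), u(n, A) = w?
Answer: -59336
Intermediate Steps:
w = -30
u(n, A) = -30
d(o) = 2 - 2*o*(-30 + o) (d(o) = 2 - (o + o)*(-30 + o) = 2 - 2*o*(-30 + o))
N(f) = 3 - 2*f (N(f) = 3 - (f + f) = 3 - 2*f)
(N(-63) + 3451) + d(-163) = ((3 - 2*(-63)) + 3451) + (2 - 2*(-163)² + 60*(-163)) = ((3 + 126) + 3451) + (2 - 2*26569 - 9780) = (129 + 3451) + (2 - 53138 - 9780) = 3580 - 62916 = -59336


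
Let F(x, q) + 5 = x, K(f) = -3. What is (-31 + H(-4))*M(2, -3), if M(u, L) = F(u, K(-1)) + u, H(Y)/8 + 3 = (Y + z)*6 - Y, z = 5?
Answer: -25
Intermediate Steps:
F(x, q) = -5 + x
H(Y) = 216 + 40*Y (H(Y) = -24 + 8*((Y + 5)*6 - Y) = -24 + 8*((5 + Y)*6 - Y) = -24 + 8*((30 + 6*Y) - Y) = -24 + 8*(30 + 5*Y) = -24 + (240 + 40*Y) = 216 + 40*Y)
M(u, L) = -5 + 2*u (M(u, L) = (-5 + u) + u = -5 + 2*u)
(-31 + H(-4))*M(2, -3) = (-31 + (216 + 40*(-4)))*(-5 + 2*2) = (-31 + (216 - 160))*(-5 + 4) = (-31 + 56)*(-1) = 25*(-1) = -25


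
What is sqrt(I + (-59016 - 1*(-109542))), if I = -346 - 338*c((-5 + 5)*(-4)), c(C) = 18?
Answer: 8*sqrt(689) ≈ 209.99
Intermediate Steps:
I = -6430 (I = -346 - 338*18 = -346 - 6084 = -6430)
sqrt(I + (-59016 - 1*(-109542))) = sqrt(-6430 + (-59016 - 1*(-109542))) = sqrt(-6430 + (-59016 + 109542)) = sqrt(-6430 + 50526) = sqrt(44096) = 8*sqrt(689)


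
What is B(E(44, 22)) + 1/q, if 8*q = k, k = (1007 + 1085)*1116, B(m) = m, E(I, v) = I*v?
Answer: 282495313/291834 ≈ 968.00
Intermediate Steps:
k = 2334672 (k = 2092*1116 = 2334672)
q = 291834 (q = (⅛)*2334672 = 291834)
B(E(44, 22)) + 1/q = 44*22 + 1/291834 = 968 + 1/291834 = 282495313/291834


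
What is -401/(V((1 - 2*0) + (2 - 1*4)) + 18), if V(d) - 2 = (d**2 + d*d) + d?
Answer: -401/21 ≈ -19.095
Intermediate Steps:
V(d) = 2 + d + 2*d**2 (V(d) = 2 + ((d**2 + d*d) + d) = 2 + ((d**2 + d**2) + d) = 2 + (2*d**2 + d) = 2 + (d + 2*d**2) = 2 + d + 2*d**2)
-401/(V((1 - 2*0) + (2 - 1*4)) + 18) = -401/((2 + ((1 - 2*0) + (2 - 1*4)) + 2*((1 - 2*0) + (2 - 1*4))**2) + 18) = -401/((2 + ((1 + 0) + (2 - 4)) + 2*((1 + 0) + (2 - 4))**2) + 18) = -401/((2 + (1 - 2) + 2*(1 - 2)**2) + 18) = -401/((2 - 1 + 2*(-1)**2) + 18) = -401/((2 - 1 + 2*1) + 18) = -401/((2 - 1 + 2) + 18) = -401/(3 + 18) = -401/21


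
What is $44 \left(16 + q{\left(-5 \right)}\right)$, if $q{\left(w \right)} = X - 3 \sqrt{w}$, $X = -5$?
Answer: $484 - 132 i \sqrt{5} \approx 484.0 - 295.16 i$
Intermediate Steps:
$q{\left(w \right)} = -5 - 3 \sqrt{w}$
$44 \left(16 + q{\left(-5 \right)}\right) = 44 \left(16 - \left(5 + 3 \sqrt{-5}\right)\right) = 44 \left(16 - \left(5 + 3 i \sqrt{5}\right)\right) = 44 \left(11 - 3 i \sqrt{5}\right) = 484 - 132 i \sqrt{5}$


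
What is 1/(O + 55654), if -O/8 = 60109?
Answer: -1/425218 ≈ -2.3517e-6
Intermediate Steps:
O = -480872 (O = -8*60109 = -480872)
1/(O + 55654) = 1/(-480872 + 55654) = 1/(-425218) = -1/425218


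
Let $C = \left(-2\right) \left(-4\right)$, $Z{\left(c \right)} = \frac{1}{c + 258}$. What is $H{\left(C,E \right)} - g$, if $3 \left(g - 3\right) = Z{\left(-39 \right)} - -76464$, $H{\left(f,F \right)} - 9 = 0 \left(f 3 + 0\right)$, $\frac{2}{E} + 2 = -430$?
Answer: $- \frac{16741675}{657} \approx -25482.0$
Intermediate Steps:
$E = - \frac{1}{216}$ ($E = \frac{2}{-2 - 430} = \frac{2}{-432} = 2 \left(- \frac{1}{432}\right) = - \frac{1}{216} \approx -0.0046296$)
$Z{\left(c \right)} = \frac{1}{258 + c}$
$C = 8$
$H{\left(f,F \right)} = 9$ ($H{\left(f,F \right)} = 9 + 0 \left(f 3 + 0\right) = 9 + 0 \left(3 f + 0\right) = 9 + 0 \cdot 3 f = 9 + 0 = 9$)
$g = \frac{16747588}{657}$ ($g = 3 + \frac{\frac{1}{258 - 39} - -76464}{3} = 3 + \frac{\frac{1}{219} + 76464}{3} = 3 + \frac{1}{3} \cdot \frac{16745617}{219} = 3 + \frac{16745617}{657} = \frac{16747588}{657} \approx 25491.0$)
$H{\left(C,E \right)} - g = 9 - \frac{16747588}{657} = - \frac{16741675}{657}$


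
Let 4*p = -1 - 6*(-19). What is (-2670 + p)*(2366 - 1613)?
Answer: -7956951/4 ≈ -1.9892e+6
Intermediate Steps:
p = 113/4 (p = (-1 - 6*(-19))/4 = (-1 + 114)/4 = (¼)*113 = 113/4 ≈ 28.250)
(-2670 + p)*(2366 - 1613) = (-2670 + 113/4)*(2366 - 1613) = -10567/4*753 = -7956951/4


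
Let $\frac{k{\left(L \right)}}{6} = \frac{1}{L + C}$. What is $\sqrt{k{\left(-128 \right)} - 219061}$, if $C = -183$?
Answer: $\frac{i \sqrt{21187800847}}{311} \approx 468.04 i$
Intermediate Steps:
$k{\left(L \right)} = \frac{6}{-183 + L}$ ($k{\left(L \right)} = \frac{6}{L - 183} = \frac{6}{-183 + L}$)
$\sqrt{k{\left(-128 \right)} - 219061} = \sqrt{\frac{6}{-183 - 128} - 219061} = \sqrt{\frac{6}{-311} - 219061} = \sqrt{6 \left(- \frac{1}{311}\right) - 219061} = \sqrt{- \frac{6}{311} - 219061} = \sqrt{- \frac{68127977}{311}} = \frac{i \sqrt{21187800847}}{311}$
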